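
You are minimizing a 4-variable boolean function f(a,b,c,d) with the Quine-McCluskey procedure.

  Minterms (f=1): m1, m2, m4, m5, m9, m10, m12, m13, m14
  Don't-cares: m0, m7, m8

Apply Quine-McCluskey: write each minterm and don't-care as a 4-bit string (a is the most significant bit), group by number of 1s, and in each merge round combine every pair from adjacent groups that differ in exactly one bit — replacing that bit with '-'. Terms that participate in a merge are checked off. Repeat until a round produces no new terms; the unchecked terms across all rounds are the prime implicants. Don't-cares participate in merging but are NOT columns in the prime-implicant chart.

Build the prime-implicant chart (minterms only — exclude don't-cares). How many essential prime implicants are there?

3

[col 0] 0000*, 0001*, 0010*, 0100*, 0101*, 0111*, 1000*, 1001*, 1010*, 1100*, 1101*, 1110*
[col 1] -000*, -001*, -010*, -100*, -101*, 0-00*, 0-01*, 00-0*, 000-*, 01-1, 010-*, 1-00*, 1-01*, 1-10*, 10-0*, 100-*, 11-0*, 110-*
[col 2] --00*, --01*, -0-0, -00-*, -10-*, 0-0-*, 1--0, 1-0-*
[col 3] --0-
Prime implicants: --0-, -0-0, 01-1, 1--0
PI chart (minterm → PIs covering it):
  1 | --0-  (sole → essential)
  2 | -0-0  (sole → essential)
  4 | --0-  (sole → essential)
  5 | --0-,01-1
  9 | --0-  (sole → essential)
  10 | -0-0,1--0
  12 | --0-,1--0
  13 | --0-  (sole → essential)
  14 | 1--0  (sole → essential)
Essential prime implicants: --0-, -0-0, 1--0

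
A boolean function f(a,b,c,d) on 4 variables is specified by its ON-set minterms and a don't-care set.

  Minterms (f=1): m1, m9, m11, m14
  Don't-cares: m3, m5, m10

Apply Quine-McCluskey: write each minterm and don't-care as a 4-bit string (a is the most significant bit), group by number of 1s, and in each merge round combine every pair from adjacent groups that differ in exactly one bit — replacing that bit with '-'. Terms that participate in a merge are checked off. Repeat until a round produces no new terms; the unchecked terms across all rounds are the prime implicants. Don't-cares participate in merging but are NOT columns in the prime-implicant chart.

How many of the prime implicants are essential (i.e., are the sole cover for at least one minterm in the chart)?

2

size-2^0 implicants → 0001(✓)  0011(✓)  0101(✓)  1001(✓)  1010(✓)  1011(✓)  1110(✓)
size-2^1 implicants → -001(✓)  -011(✓)  0-01  00-1(✓)  1-10  10-1(✓)  101-
size-2^2 implicants → -0-1
Unchecked terms (primes): -0-1, 0-01, 1-10, 101-
Minterm coverage:
  m1 ⊆ -0-1,0-01
  m9 ⊆ -0-1 [E]
  m11 ⊆ -0-1,101-
  m14 ⊆ 1-10 [E]
E = {-0-1, 1-10}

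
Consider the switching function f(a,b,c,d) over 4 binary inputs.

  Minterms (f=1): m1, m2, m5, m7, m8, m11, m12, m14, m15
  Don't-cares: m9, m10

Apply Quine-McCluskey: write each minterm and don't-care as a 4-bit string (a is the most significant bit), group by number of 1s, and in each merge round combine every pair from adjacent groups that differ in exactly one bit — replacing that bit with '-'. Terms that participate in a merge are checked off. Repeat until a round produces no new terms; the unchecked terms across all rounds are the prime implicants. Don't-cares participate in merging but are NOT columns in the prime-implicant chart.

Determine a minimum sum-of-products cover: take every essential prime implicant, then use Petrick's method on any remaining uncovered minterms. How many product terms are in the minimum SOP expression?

[col 0] 0001*, 0010*, 0101*, 0111*, 1000*, 1001*, 1010*, 1011*, 1100*, 1110*, 1111*
[col 1] -001, -010, -111, 0-01, 01-1, 1-00*, 1-10*, 1-11*, 10-0*, 10-1*, 100-*, 101-*, 11-0*, 111-*
[col 2] 1--0, 1-1-, 10--
Prime implicants: -001, -010, -111, 0-01, 01-1, 1--0, 1-1-, 10--
PI chart (minterm → PIs covering it):
  1 | -001,0-01
  2 | -010  (sole → essential)
  5 | 0-01,01-1
  7 | -111,01-1
  8 | 1--0,10--
  11 | 1-1-,10--
  12 | 1--0  (sole → essential)
  14 | 1--0,1-1-
  15 | -111,1-1-
Essential prime implicants: -010, 1--0
Petrick residual → -001, 01-1, 1-1-
Minimum SOP uses 5 PIs: b'c'd + b'cd' + a'bd + ad' + ac

5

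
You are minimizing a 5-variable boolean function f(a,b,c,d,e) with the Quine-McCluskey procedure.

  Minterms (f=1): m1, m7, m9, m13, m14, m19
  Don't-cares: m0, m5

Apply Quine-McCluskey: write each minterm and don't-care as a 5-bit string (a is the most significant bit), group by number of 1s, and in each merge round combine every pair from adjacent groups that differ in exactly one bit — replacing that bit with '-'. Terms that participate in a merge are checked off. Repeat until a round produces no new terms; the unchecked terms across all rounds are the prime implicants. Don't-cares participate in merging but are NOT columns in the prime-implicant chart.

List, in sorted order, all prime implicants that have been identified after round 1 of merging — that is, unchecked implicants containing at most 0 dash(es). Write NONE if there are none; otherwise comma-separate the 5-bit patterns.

[col 0] 00000*, 00001*, 00101*, 00111*, 01001*, 01101*, 01110, 10011
[col 1] 0-001*, 0-101*, 00-01*, 0000-, 001-1, 01-01*
[col 2] 0--01
Prime implicants: 0--01, 0000-, 001-1, 01110, 10011

01110, 10011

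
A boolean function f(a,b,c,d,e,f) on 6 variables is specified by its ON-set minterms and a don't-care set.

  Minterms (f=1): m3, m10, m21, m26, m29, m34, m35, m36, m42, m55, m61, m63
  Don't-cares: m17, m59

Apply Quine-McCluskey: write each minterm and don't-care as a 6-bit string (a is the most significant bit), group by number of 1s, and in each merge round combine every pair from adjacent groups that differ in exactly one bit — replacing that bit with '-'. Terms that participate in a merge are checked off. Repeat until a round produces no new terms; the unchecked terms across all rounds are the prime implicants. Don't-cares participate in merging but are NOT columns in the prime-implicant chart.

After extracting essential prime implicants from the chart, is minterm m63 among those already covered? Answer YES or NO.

Round 0: 000011✓ 001010✓ 010001✓ 010101✓ 011010✓ 011101✓ 100010✓ 100011✓ 100100 101010✓ 110111✓ 111011✓ 111101✓ 111111✓
Round 1: -00011 -01010 -11101 0-1010 01-101 010-01 10-010 10001- 11-111 111-11 1111-1
PIs = {-00011, -01010, -11101, 0-1010, 01-101, 010-01, 10-010, 10001-, 100100, 11-111, 111-11, 1111-1}
Coverage chart:
  m3: -00011 ←essential
  m10: -01010,0-1010
  m21: 01-101,010-01
  m26: 0-1010 ←essential
  m29: -11101,01-101
  m34: 10-010,10001-
  m35: -00011,10001-
  m36: 100100 ←essential
  m42: -01010,10-010
  m55: 11-111 ←essential
  m61: -11101,1111-1
  m63: 11-111,111-11,1111-1
Essential: -00011, 0-1010, 100100, 11-111

YES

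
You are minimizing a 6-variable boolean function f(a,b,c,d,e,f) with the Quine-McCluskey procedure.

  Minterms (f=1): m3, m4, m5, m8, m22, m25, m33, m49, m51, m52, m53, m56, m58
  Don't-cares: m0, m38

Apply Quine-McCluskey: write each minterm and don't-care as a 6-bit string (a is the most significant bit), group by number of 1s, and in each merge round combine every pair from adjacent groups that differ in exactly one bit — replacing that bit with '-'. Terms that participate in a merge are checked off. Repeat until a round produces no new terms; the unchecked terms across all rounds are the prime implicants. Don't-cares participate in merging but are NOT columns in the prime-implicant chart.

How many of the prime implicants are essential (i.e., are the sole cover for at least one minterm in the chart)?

9

size-2^0 implicants → 000000(✓)  000011  000100(✓)  000101(✓)  001000(✓)  010110  011001  100001(✓)  100110  110001(✓)  110011(✓)  110100(✓)  110101(✓)  111000(✓)  111010(✓)
size-2^1 implicants → 00-000  000-00  00010-  1-0001  110-01  1100-1  11010-  1110-0
Unchecked terms (primes): 00-000, 000-00, 000011, 00010-, 010110, 011001, 1-0001, 100110, 110-01, 1100-1, 11010-, 1110-0
Minterm coverage:
  m3 ⊆ 000011 [E]
  m4 ⊆ 000-00,00010-
  m5 ⊆ 00010- [E]
  m8 ⊆ 00-000 [E]
  m22 ⊆ 010110 [E]
  m25 ⊆ 011001 [E]
  m33 ⊆ 1-0001 [E]
  m49 ⊆ 1-0001,110-01,1100-1
  m51 ⊆ 1100-1 [E]
  m52 ⊆ 11010- [E]
  m53 ⊆ 110-01,11010-
  m56 ⊆ 1110-0 [E]
  m58 ⊆ 1110-0 [E]
E = {00-000, 000011, 00010-, 010110, 011001, 1-0001, 1100-1, 11010-, 1110-0}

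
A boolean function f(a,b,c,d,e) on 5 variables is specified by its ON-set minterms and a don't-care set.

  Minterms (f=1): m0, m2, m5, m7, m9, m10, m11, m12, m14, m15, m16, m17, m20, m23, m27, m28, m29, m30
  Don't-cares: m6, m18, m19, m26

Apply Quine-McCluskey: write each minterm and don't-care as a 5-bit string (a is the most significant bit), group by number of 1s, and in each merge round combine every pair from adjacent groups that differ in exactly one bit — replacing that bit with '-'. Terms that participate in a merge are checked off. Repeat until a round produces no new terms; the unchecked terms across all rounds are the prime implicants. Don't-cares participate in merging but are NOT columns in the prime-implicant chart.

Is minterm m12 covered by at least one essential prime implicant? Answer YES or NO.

YES

size-2^0 implicants → 00000(✓)  00010(✓)  00101(✓)  00110(✓)  00111(✓)  01001(✓)  01010(✓)  01011(✓)  01100(✓)  01110(✓)  01111(✓)  10000(✓)  10001(✓)  10010(✓)  10011(✓)  10100(✓)  10111(✓)  11010(✓)  11011(✓)  11100(✓)  11101(✓)  11110(✓)
size-2^1 implicants → -0000(✓)  -0010(✓)  -0111  -1010(✓)  -1011(✓)  -1100(✓)  -1110(✓)  0-010(✓)  0-110(✓)  0-111(✓)  00-10(✓)  000-0(✓)  001-1  0011-(✓)  01-10(✓)  01-11(✓)  010-1  0101-(✓)  011-0(✓)  0111-(✓)  1-010(✓)  1-011(✓)  1-100  10-00  10-11  100-0(✓)  100-1(✓)  1000-(✓)  1001-(✓)  11-10(✓)  1101-(✓)  111-0(✓)  1110-
size-2^2 implicants → --010  -00-0  -1-10  -101-  -11-0  0--10  0-11-  01-1-  1-01-  100--
Unchecked terms (primes): --010, -00-0, -0111, -1-10, -101-, -11-0, 0--10, 0-11-, 001-1, 01-1-, 010-1, 1-01-, 1-100, 10-00, 10-11, 100--, 1110-
Minterm coverage:
  m0 ⊆ -00-0 [E]
  m2 ⊆ --010,-00-0,0--10
  m5 ⊆ 001-1 [E]
  m7 ⊆ -0111,0-11-,001-1
  m9 ⊆ 010-1 [E]
  m10 ⊆ --010,-1-10,-101-,0--10,01-1-
  m11 ⊆ -101-,01-1-,010-1
  m12 ⊆ -11-0 [E]
  m14 ⊆ -1-10,-11-0,0--10,0-11-,01-1-
  m15 ⊆ 0-11-,01-1-
  m16 ⊆ -00-0,10-00,100--
  m17 ⊆ 100-- [E]
  m20 ⊆ 1-100,10-00
  m23 ⊆ -0111,10-11
  m27 ⊆ -101-,1-01-
  m28 ⊆ -11-0,1-100,1110-
  m29 ⊆ 1110- [E]
  m30 ⊆ -1-10,-11-0
E = {-00-0, -11-0, 001-1, 010-1, 100--, 1110-}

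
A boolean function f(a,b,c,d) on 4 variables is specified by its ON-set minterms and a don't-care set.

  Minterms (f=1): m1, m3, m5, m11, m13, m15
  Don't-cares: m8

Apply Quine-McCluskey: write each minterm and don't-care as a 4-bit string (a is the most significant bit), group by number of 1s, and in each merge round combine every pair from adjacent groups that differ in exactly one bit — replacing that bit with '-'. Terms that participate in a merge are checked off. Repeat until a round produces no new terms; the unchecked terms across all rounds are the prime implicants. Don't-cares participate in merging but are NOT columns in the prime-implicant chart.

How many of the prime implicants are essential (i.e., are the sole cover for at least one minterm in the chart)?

0

[col 0] 0001*, 0011*, 0101*, 1000, 1011*, 1101*, 1111*
[col 1] -011, -101, 0-01, 00-1, 1-11, 11-1
Prime implicants: -011, -101, 0-01, 00-1, 1-11, 1000, 11-1
PI chart (minterm → PIs covering it):
  1 | 0-01,00-1
  3 | -011,00-1
  5 | -101,0-01
  11 | -011,1-11
  13 | -101,11-1
  15 | 1-11,11-1
(no essential prime implicants)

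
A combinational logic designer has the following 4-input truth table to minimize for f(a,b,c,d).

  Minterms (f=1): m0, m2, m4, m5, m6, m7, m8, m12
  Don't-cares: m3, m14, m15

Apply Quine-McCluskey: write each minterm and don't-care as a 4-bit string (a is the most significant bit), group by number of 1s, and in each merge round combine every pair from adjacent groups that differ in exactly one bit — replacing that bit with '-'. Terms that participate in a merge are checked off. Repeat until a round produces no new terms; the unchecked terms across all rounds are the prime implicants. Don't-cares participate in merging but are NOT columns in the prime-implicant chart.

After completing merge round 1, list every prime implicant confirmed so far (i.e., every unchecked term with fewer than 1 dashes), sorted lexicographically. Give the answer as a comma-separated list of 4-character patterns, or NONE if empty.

Round 0: 0000✓ 0010✓ 0011✓ 0100✓ 0101✓ 0110✓ 0111✓ 1000✓ 1100✓ 1110✓ 1111✓
Round 1: -000✓ -100✓ -110✓ -111✓ 0-00✓ 0-10✓ 0-11✓ 00-0✓ 001-✓ 01-0✓ 01-1✓ 010-✓ 011-✓ 1-00✓ 11-0✓ 111-✓
Round 2: --00 -1-0 -11- 0--0 0-1- 01--
PIs = {--00, -1-0, -11-, 0--0, 0-1-, 01--}

NONE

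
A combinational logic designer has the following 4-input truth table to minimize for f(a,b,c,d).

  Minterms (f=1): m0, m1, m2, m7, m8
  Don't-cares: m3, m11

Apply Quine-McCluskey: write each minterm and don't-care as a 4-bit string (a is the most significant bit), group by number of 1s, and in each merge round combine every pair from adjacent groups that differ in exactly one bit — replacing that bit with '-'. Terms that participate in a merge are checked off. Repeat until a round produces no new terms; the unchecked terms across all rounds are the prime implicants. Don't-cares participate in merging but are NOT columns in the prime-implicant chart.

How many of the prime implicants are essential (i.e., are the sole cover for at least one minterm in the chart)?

3

size-2^0 implicants → 0000(✓)  0001(✓)  0010(✓)  0011(✓)  0111(✓)  1000(✓)  1011(✓)
size-2^1 implicants → -000  -011  0-11  00-0(✓)  00-1(✓)  000-(✓)  001-(✓)
size-2^2 implicants → 00--
Unchecked terms (primes): -000, -011, 0-11, 00--
Minterm coverage:
  m0 ⊆ -000,00--
  m1 ⊆ 00-- [E]
  m2 ⊆ 00-- [E]
  m7 ⊆ 0-11 [E]
  m8 ⊆ -000 [E]
E = {-000, 0-11, 00--}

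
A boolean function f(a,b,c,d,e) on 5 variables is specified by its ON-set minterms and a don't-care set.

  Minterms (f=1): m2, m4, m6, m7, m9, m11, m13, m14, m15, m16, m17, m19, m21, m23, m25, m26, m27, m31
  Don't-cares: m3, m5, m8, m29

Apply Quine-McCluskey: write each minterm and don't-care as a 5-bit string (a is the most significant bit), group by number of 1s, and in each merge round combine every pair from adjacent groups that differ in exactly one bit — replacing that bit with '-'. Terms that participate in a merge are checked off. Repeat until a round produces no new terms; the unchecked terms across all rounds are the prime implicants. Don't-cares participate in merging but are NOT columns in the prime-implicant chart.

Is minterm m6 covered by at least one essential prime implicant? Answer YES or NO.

Round 0: 00010✓ 00011✓ 00100✓ 00101✓ 00110✓ 00111✓ 01000✓ 01001✓ 01011✓ 01101✓ 01110✓ 01111✓ 10000✓ 10001✓ 10011✓ 10101✓ 10111✓ 11001✓ 11010✓ 11011✓ 11101✓ 11111✓
Round 1: -0011✓ -0101✓ -0111✓ -1001✓ -1011✓ -1101✓ -1111✓ 0-011✓ 0-101✓ 0-110✓ 0-111✓ 00-10✓ 00-11✓ 0001-✓ 001-0✓ 001-1✓ 0010-✓ 0011-✓ 01-01✓ 01-11✓ 010-1✓ 0100- 011-1✓ 0111-✓ 1-001✓ 1-011✓ 1-101✓ 1-111✓ 10-01✓ 10-11✓ 100-1✓ 1000- 101-1✓ 11-01✓ 11-11✓ 110-1✓ 1101- 111-1✓
Round 2: --011✓ --101✓ --111✓ -0-11✓ -01-1✓ -1-01✓ -1-11✓ -10-1✓ -11-1✓ 0--11✓ 0-1-1✓ 0-11- 00-1- 001-- 01--1✓ 1--01✓ 1--11✓ 1-0-1✓ 1-1-1✓ 10--1✓ 11--1✓
Round 3: ---11 --1-1 -1--1 1---1
PIs = {---11, --1-1, -1--1, 0-11-, 00-1-, 001--, 0100-, 1---1, 1000-, 1101-}
Coverage chart:
  m2: 00-1- ←essential
  m4: 001-- ←essential
  m6: 0-11-,00-1-,001--
  m7: ---11,--1-1,0-11-,00-1-,001--
  m9: -1--1,0100-
  m11: ---11,-1--1
  m13: --1-1,-1--1
  m14: 0-11- ←essential
  m15: ---11,--1-1,-1--1,0-11-
  m16: 1000- ←essential
  m17: 1---1,1000-
  m19: ---11,1---1
  m21: --1-1,1---1
  m23: ---11,--1-1,1---1
  m25: -1--1,1---1
  m26: 1101- ←essential
  m27: ---11,-1--1,1---1,1101-
  m31: ---11,--1-1,-1--1,1---1
Essential: 0-11-, 00-1-, 001--, 1000-, 1101-

YES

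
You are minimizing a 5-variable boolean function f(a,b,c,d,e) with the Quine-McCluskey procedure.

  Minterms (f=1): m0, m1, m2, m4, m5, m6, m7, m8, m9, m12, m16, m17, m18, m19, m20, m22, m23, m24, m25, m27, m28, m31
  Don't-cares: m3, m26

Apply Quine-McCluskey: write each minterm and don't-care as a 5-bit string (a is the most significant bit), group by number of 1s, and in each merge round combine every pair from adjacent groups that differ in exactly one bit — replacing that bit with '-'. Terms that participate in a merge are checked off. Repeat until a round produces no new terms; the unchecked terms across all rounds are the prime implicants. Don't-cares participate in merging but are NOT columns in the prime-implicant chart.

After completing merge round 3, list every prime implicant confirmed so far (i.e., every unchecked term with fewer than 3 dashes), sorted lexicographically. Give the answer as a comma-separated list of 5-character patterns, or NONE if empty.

1--11

size-2^0 implicants → 00000(✓)  00001(✓)  00010(✓)  00011(✓)  00100(✓)  00101(✓)  00110(✓)  00111(✓)  01000(✓)  01001(✓)  01100(✓)  10000(✓)  10001(✓)  10010(✓)  10011(✓)  10100(✓)  10110(✓)  10111(✓)  11000(✓)  11001(✓)  11010(✓)  11011(✓)  11100(✓)  11111(✓)
size-2^1 implicants → -0000(✓)  -0001(✓)  -0010(✓)  -0011(✓)  -0100(✓)  -0110(✓)  -0111(✓)  -1000(✓)  -1001(✓)  -1100(✓)  0-000(✓)  0-001(✓)  0-100(✓)  00-00(✓)  00-01(✓)  00-10(✓)  00-11(✓)  000-0(✓)  000-1(✓)  0000-(✓)  0001-(✓)  001-0(✓)  001-1(✓)  0010-(✓)  0011-(✓)  01-00(✓)  0100-(✓)  1-000(✓)  1-001(✓)  1-010(✓)  1-011(✓)  1-100(✓)  1-111(✓)  10-00(✓)  10-10(✓)  10-11(✓)  100-0(✓)  100-1(✓)  1000-(✓)  1001-(✓)  101-0(✓)  1011-(✓)  11-00(✓)  11-11(✓)  110-0(✓)  110-1(✓)  1100-(✓)  1101-(✓)
size-2^2 implicants → --000(✓)  --001(✓)  --100(✓)  -0-00(✓)  -0-10(✓)  -0-11(✓)  -00-0(✓)  -00-1(✓)  -000-(✓)  -001-(✓)  -01-0(✓)  -011-(✓)  -1-00(✓)  -100-(✓)  0--00(✓)  0-00-(✓)  00--0(✓)  00--1(✓)  00-0-(✓)  00-1-(✓)  000--(✓)  001--(✓)  1--00(✓)  1--11  1-0-0(✓)  1-0-1(✓)  1-00-(✓)  1-01-(✓)  10--0(✓)  10-1-(✓)  100--(✓)  110--(✓)
size-2^3 implicants → ---00  --00-  -0--0  -0-1-  -00--  00---  1-0--
Unchecked terms (primes): ---00, --00-, -0--0, -0-1-, -00--, 00---, 1--11, 1-0--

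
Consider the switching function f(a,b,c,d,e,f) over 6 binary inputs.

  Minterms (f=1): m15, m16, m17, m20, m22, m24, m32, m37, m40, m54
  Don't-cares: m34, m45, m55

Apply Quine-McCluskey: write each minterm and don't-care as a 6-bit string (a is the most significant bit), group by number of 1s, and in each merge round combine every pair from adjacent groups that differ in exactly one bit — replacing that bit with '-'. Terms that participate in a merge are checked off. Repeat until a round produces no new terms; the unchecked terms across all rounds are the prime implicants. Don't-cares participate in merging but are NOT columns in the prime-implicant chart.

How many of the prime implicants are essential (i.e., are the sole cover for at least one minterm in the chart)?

[col 0] 001111, 010000*, 010001*, 010100*, 010110*, 011000*, 100000*, 100010*, 100101*, 101000*, 101101*, 110110*, 110111*
[col 1] -10110, 01-000, 010-00, 01000-, 0101-0, 10-000, 10-101, 1000-0, 11011-
Prime implicants: -10110, 001111, 01-000, 010-00, 01000-, 0101-0, 10-000, 10-101, 1000-0, 11011-
PI chart (minterm → PIs covering it):
  15 | 001111  (sole → essential)
  16 | 01-000,010-00,01000-
  17 | 01000-  (sole → essential)
  20 | 010-00,0101-0
  22 | -10110,0101-0
  24 | 01-000  (sole → essential)
  32 | 10-000,1000-0
  37 | 10-101  (sole → essential)
  40 | 10-000  (sole → essential)
  54 | -10110,11011-
Essential prime implicants: 001111, 01-000, 01000-, 10-000, 10-101

5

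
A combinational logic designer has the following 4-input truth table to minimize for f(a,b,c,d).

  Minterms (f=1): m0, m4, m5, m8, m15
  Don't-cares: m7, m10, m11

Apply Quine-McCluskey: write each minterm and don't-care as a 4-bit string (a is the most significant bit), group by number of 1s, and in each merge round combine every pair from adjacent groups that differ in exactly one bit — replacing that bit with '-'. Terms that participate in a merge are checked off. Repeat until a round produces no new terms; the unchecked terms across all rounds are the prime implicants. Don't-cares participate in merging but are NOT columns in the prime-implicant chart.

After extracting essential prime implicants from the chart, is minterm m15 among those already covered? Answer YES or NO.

NO

Round 0: 0000✓ 0100✓ 0101✓ 0111✓ 1000✓ 1010✓ 1011✓ 1111✓
Round 1: -000 -111 0-00 01-1 010- 1-11 10-0 101-
PIs = {-000, -111, 0-00, 01-1, 010-, 1-11, 10-0, 101-}
Coverage chart:
  m0: -000,0-00
  m4: 0-00,010-
  m5: 01-1,010-
  m8: -000,10-0
  m15: -111,1-11
(no essential prime implicants)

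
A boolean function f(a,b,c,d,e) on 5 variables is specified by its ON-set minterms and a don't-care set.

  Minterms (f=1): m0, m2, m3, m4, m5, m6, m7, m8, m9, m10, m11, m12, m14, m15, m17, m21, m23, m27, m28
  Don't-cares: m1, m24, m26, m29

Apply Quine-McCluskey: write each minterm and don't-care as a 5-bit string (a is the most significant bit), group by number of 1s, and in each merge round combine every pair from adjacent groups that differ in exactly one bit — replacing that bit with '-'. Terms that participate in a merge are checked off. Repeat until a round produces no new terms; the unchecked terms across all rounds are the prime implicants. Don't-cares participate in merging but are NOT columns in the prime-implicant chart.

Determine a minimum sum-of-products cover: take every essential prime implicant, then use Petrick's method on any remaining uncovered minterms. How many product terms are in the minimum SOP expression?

Round 0: 00000✓ 00001✓ 00010✓ 00011✓ 00100✓ 00101✓ 00110✓ 00111✓ 01000✓ 01001✓ 01010✓ 01011✓ 01100✓ 01110✓ 01111✓ 10001✓ 10101✓ 10111✓ 11000✓ 11010✓ 11011✓ 11100✓ 11101✓
Round 1: -0001✓ -0101✓ -0111✓ -1000✓ -1010✓ -1011✓ -1100✓ 0-000✓ 0-001✓ 0-010✓ 0-011✓ 0-100✓ 0-110✓ 0-111✓ 00-00✓ 00-01✓ 00-10✓ 00-11✓ 000-0✓ 000-1✓ 0000-✓ 0001-✓ 001-0✓ 001-1✓ 0010-✓ 0011-✓ 01-00✓ 01-10✓ 01-11✓ 010-0✓ 010-1✓ 0100-✓ 0101-✓ 011-0✓ 0111-✓ 1-101 10-01✓ 101-1✓ 11-00✓ 110-0✓ 1101-✓ 1110-
Round 2: -0-01 -01-1 -1-00 -10-0 -101- 0--00✓ 0--10✓ 0--11✓ 0-0-0✓ 0-0-1✓ 0-00-✓ 0-01-✓ 0-1-0✓ 0-11-✓ 00--0✓ 00--1✓ 00-0-✓ 00-1-✓ 000--✓ 001--✓ 01--0✓ 01-1-✓ 010--✓
Round 3: 0---0 0--1- 0-0-- 00---
PIs = {-0-01, -01-1, -1-00, -10-0, -101-, 0---0, 0--1-, 0-0--, 00---, 1-101, 1110-}
Coverage chart:
  m0: 0---0,0-0--,00---
  m2: 0---0,0--1-,0-0--,00---
  m3: 0--1-,0-0--,00---
  m4: 0---0,00---
  m5: -0-01,-01-1,00---
  m6: 0---0,0--1-,00---
  m7: -01-1,0--1-,00---
  m8: -1-00,-10-0,0---0,0-0--
  m9: 0-0-- ←essential
  m10: -10-0,-101-,0---0,0--1-,0-0--
  m11: -101-,0--1-,0-0--
  m12: -1-00,0---0
  m14: 0---0,0--1-
  m15: 0--1- ←essential
  m17: -0-01 ←essential
  m21: -0-01,-01-1,1-101
  m23: -01-1 ←essential
  m27: -101- ←essential
  m28: -1-00,1110-
Essential: -0-01, -01-1, -101-, 0--1-, 0-0--
Petrick residual → -1-00, 0---0
Min cover (7 terms): b'd'e + b'ce + bd'e' + bc'd + a'e' + a'd + a'c'

7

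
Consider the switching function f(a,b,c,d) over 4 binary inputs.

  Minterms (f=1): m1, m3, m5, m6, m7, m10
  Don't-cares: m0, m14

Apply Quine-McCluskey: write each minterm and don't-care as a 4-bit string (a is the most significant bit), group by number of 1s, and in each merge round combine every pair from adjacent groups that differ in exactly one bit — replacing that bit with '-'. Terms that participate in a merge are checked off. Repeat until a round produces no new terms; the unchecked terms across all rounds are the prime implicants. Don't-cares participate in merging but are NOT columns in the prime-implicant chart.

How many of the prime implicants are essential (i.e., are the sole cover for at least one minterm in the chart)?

[col 0] 0000*, 0001*, 0011*, 0101*, 0110*, 0111*, 1010*, 1110*
[col 1] -110, 0-01*, 0-11*, 00-1*, 000-, 01-1*, 011-, 1-10
[col 2] 0--1
Prime implicants: -110, 0--1, 000-, 011-, 1-10
PI chart (minterm → PIs covering it):
  1 | 0--1,000-
  3 | 0--1  (sole → essential)
  5 | 0--1  (sole → essential)
  6 | -110,011-
  7 | 0--1,011-
  10 | 1-10  (sole → essential)
Essential prime implicants: 0--1, 1-10

2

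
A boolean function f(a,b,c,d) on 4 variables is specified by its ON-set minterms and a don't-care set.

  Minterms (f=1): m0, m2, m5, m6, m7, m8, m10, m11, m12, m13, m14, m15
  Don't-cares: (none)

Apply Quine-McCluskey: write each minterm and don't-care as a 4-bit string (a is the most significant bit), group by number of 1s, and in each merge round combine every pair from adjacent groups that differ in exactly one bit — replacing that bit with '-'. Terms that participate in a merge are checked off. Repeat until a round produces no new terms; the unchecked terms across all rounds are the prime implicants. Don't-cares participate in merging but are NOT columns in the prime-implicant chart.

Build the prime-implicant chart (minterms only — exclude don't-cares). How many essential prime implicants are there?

[col 0] 0000*, 0010*, 0101*, 0110*, 0111*, 1000*, 1010*, 1011*, 1100*, 1101*, 1110*, 1111*
[col 1] -000*, -010*, -101*, -110*, -111*, 0-10*, 00-0*, 01-1*, 011-*, 1-00*, 1-10*, 1-11*, 10-0*, 101-*, 11-0*, 11-1*, 110-*, 111-*
[col 2] --10, -0-0, -1-1, -11-, 1--0, 1-1-, 11--
Prime implicants: --10, -0-0, -1-1, -11-, 1--0, 1-1-, 11--
PI chart (minterm → PIs covering it):
  0 | -0-0  (sole → essential)
  2 | --10,-0-0
  5 | -1-1  (sole → essential)
  6 | --10,-11-
  7 | -1-1,-11-
  8 | -0-0,1--0
  10 | --10,-0-0,1--0,1-1-
  11 | 1-1-  (sole → essential)
  12 | 1--0,11--
  13 | -1-1,11--
  14 | --10,-11-,1--0,1-1-,11--
  15 | -1-1,-11-,1-1-,11--
Essential prime implicants: -0-0, -1-1, 1-1-

3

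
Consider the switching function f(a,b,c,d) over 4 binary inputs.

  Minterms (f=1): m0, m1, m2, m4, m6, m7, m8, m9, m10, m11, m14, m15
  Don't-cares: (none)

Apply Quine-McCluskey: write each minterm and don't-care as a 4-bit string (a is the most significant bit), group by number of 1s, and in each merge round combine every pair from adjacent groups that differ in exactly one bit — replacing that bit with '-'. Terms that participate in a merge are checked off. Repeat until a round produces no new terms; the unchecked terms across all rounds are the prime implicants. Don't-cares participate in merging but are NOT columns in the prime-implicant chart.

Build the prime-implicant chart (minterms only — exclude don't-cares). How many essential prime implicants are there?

3

size-2^0 implicants → 0000(✓)  0001(✓)  0010(✓)  0100(✓)  0110(✓)  0111(✓)  1000(✓)  1001(✓)  1010(✓)  1011(✓)  1110(✓)  1111(✓)
size-2^1 implicants → -000(✓)  -001(✓)  -010(✓)  -110(✓)  -111(✓)  0-00(✓)  0-10(✓)  00-0(✓)  000-(✓)  01-0(✓)  011-(✓)  1-10(✓)  1-11(✓)  10-0(✓)  10-1(✓)  100-(✓)  101-(✓)  111-(✓)
size-2^2 implicants → --10  -0-0  -00-  -11-  0--0  1-1-  10--
Unchecked terms (primes): --10, -0-0, -00-, -11-, 0--0, 1-1-, 10--
Minterm coverage:
  m0 ⊆ -0-0,-00-,0--0
  m1 ⊆ -00- [E]
  m2 ⊆ --10,-0-0,0--0
  m4 ⊆ 0--0 [E]
  m6 ⊆ --10,-11-,0--0
  m7 ⊆ -11- [E]
  m8 ⊆ -0-0,-00-,10--
  m9 ⊆ -00-,10--
  m10 ⊆ --10,-0-0,1-1-,10--
  m11 ⊆ 1-1-,10--
  m14 ⊆ --10,-11-,1-1-
  m15 ⊆ -11-,1-1-
E = {-00-, -11-, 0--0}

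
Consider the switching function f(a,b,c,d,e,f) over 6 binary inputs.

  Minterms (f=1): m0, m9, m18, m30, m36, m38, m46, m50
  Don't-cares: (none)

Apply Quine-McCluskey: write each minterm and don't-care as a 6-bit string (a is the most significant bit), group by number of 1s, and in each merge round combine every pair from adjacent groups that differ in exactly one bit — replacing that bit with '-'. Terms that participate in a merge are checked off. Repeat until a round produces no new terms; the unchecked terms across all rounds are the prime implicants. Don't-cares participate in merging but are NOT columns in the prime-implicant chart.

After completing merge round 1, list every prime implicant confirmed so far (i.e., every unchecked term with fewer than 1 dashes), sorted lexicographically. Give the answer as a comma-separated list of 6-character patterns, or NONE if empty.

000000, 001001, 011110

[col 0] 000000, 001001, 010010*, 011110, 100100*, 100110*, 101110*, 110010*
[col 1] -10010, 10-110, 1001-0
Prime implicants: -10010, 000000, 001001, 011110, 10-110, 1001-0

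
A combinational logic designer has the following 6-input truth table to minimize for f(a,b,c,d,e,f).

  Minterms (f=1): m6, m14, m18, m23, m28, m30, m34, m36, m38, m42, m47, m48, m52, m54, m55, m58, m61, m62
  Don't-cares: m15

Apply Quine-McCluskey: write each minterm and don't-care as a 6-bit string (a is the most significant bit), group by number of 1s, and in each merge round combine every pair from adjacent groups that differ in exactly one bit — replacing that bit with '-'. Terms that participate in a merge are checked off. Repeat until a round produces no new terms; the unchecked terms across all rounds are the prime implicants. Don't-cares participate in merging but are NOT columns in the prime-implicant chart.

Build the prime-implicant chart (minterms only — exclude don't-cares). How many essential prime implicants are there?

7

Round 0: 000110✓ 001110✓ 001111✓ 010010 010111✓ 011100✓ 011110✓ 100010✓ 100100✓ 100110✓ 101010✓ 101111✓ 110000✓ 110100✓ 110110✓ 110111✓ 111010✓ 111101 111110✓
Round 1: -00110 -01111 -10111 -11110 0-1110 00-110 00111- 0111-0 1-0100✓ 1-0110✓ 1-1010 10-010 100-10 1001-0✓ 11-110 110-00 1101-0✓ 11011- 111-10
Round 2: 1-01-0
PIs = {-00110, -01111, -10111, -11110, 0-1110, 00-110, 00111-, 010010, 0111-0, 1-01-0, 1-1010, 10-010, 100-10, 11-110, 110-00, 11011-, 111-10, 111101}
Coverage chart:
  m6: -00110,00-110
  m14: 0-1110,00-110,00111-
  m18: 010010 ←essential
  m23: -10111 ←essential
  m28: 0111-0 ←essential
  m30: -11110,0-1110,0111-0
  m34: 10-010,100-10
  m36: 1-01-0 ←essential
  m38: -00110,1-01-0,100-10
  m42: 1-1010,10-010
  m47: -01111 ←essential
  m48: 110-00 ←essential
  m52: 1-01-0,110-00
  m54: 1-01-0,11-110,11011-
  m55: -10111,11011-
  m58: 1-1010,111-10
  m61: 111101 ←essential
  m62: -11110,11-110,111-10
Essential: -01111, -10111, 010010, 0111-0, 1-01-0, 110-00, 111101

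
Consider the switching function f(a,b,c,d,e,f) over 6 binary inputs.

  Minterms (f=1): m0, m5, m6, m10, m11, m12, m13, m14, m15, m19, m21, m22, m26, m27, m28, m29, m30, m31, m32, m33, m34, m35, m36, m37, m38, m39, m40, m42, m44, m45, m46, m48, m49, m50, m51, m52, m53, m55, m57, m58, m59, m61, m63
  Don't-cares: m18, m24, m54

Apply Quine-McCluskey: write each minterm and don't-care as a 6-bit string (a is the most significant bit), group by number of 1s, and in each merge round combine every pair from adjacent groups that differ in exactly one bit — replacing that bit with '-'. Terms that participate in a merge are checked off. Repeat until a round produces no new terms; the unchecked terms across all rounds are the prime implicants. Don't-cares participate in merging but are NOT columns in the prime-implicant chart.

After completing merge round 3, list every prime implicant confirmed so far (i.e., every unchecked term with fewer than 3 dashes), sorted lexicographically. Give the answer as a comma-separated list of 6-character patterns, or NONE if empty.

Round 0: 000000✓ 000101✓ 000110✓ 001010✓ 001011✓ 001100✓ 001101✓ 001110✓ 001111✓ 010010✓ 010011✓ 010101✓ 010110✓ 011000✓ 011010✓ 011011✓ 011100✓ 011101✓ 011110✓ 011111✓ 100000✓ 100001✓ 100010✓ 100011✓ 100100✓ 100101✓ 100110✓ 100111✓ 101000✓ 101010✓ 101100✓ 101101✓ 101110✓ 110000✓ 110001✓ 110010✓ 110011✓ 110100✓ 110101✓ 110110✓ 110111✓ 111001✓ 111010✓ 111011✓ 111101✓ 111111✓
Round 1: -00000 -00101✓ -00110✓ -01010✓ -01100✓ -01101✓ -01110✓ -10010✓ -10011✓ -10101✓ -10110✓ -11010✓ -11011✓ -11101✓ -11111✓ 0-0101✓ 0-0110✓ 0-1010✓ 0-1011✓ 0-1100✓ 0-1101✓ 0-1110✓ 0-1111✓ 00-101✓ 00-110✓ 001-10✓ 001-11✓ 00101-✓ 0011-0✓ 0011-1✓ 00110-✓ 00111-✓ 01-010✓ 01-011✓ 01-101✓ 01-110✓ 010-10✓ 01001-✓ 011-00✓ 011-10✓ 011-11✓ 0110-0✓ 01101-✓ 0111-0✓ 0111-1✓ 01110-✓ 01111-✓ 1-0000✓ 1-0001✓ 1-0010✓ 1-0011✓ 1-0100✓ 1-0101✓ 1-0110✓ 1-0111✓ 1-1010✓ 1-1101✓ 10-000✓ 10-010✓ 10-100✓ 10-101✓ 10-110✓ 100-00✓ 100-01✓ 100-10✓ 100-11✓ 1000-0✓ 1000-1✓ 10000-✓ 10001-✓ 1001-0✓ 1001-1✓ 10010-✓ 10011-✓ 101-00✓ 101-10✓ 1010-0✓ 1011-0✓ 10110-✓ 11-001✓ 11-010✓ 11-011✓ 11-101✓ 11-111✓ 110-00✓ 110-01✓ 110-10✓ 110-11✓ 1100-0✓ 1100-1✓ 11000-✓ 11001-✓ 1101-0✓ 1101-1✓ 11010-✓ 11011-✓ 111-01✓ 111-11✓ 1110-1✓ 11101-✓ 1111-1✓
Round 2: --0101✓ --0110 --1010 --1101✓ -0-101✓ -0-110 -01-10 -011-0 -0110- -1-010✓ -1-011✓ -1-101✓ -10-10 -1001-✓ -11-11 -1101-✓ -111-1 0--101✓ 0--110 0-1-10✓ 0-1-11✓ 0-101-✓ 0-11-0✓ 0-11-1✓ 0-110-✓ 0-111-✓ 001-1-✓ 0011--✓ 01--10 01-01-✓ 011--0 011-1-✓ 0111--✓ 1--010 1--101✓ 1-0-00✓ 1-0-01✓ 1-0-10✓ 1-0-11✓ 1-00-0✓ 1-00-1✓ 1-000-✓ 1-001-✓ 1-01-0✓ 1-01-1✓ 1-010-✓ 1-011-✓ 10--00✓ 10--10✓ 10-0-0✓ 10-1-0✓ 10-10- 100--0✓ 100--1✓ 100-0-✓ 100-1-✓ 1000--✓ 1001--✓ 101--0✓ 11--01✓ 11--11✓ 11-0-1✓ 11-01-✓ 11-1-1✓ 110--0✓ 110--1✓ 110-0-✓ 110-1-✓ 1100--✓ 1101--✓ 111--1✓
Round 3: ---101 -1-01- 0-1-1- 0-11-- 1-0--0✓ 1-0--1✓ 1-0-0-✓ 1-0-1-✓ 1-00--✓ 1-01--✓ 10---0 100---✓ 11---1 110---✓
Round 4: 1-0---
PIs = {---101, --0110, --1010, -0-110, -00000, -01-10, -011-0, -0110-, -1-01-, -10-10, -11-11, -111-1, 0--110, 0-1-1-, 0-11--, 01--10, 011--0, 1--010, 1-0---, 10---0, 10-10-, 11---1}

--0110, --1010, -0-110, -00000, -01-10, -011-0, -0110-, -10-10, -11-11, -111-1, 0--110, 01--10, 011--0, 1--010, 10-10-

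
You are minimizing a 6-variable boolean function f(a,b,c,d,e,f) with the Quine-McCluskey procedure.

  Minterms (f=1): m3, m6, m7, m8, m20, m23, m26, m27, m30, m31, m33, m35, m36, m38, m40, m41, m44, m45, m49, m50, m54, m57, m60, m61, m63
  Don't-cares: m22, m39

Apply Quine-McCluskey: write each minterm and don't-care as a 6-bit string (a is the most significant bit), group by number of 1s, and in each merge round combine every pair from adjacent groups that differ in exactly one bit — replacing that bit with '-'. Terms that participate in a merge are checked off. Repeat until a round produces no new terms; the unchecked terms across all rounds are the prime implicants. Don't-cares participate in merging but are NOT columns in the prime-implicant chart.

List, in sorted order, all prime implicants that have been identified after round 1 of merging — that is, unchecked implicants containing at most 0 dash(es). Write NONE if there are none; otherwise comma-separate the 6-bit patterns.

NONE

Round 0: 000011✓ 000110✓ 000111✓ 001000✓ 010100✓ 010110✓ 010111✓ 011010✓ 011011✓ 011110✓ 011111✓ 100001✓ 100011✓ 100100✓ 100110✓ 100111✓ 101000✓ 101001✓ 101100✓ 101101✓ 110001✓ 110010✓ 110110✓ 111001✓ 111100✓ 111101✓ 111111✓
Round 1: -00011✓ -00110✓ -00111✓ -01000 -10110✓ -11111 0-0110✓ 0-0111✓ 000-11✓ 00011-✓ 01-110✓ 01-111✓ 0101-0 01011-✓ 011-10✓ 011-11✓ 01101-✓ 01111-✓ 1-0001✓ 1-0110✓ 1-1001✓ 1-1100✓ 1-1101✓ 10-001✓ 10-100 100-11✓ 1000-1 1001-0 10011-✓ 101-00✓ 101-01✓ 10100-✓ 10110-✓ 11-001✓ 110-10 111-01✓ 1111-1 11110-✓
Round 2: --0110 -00-11 -0011- 0-011- 01-11- 011-1- 1--001 1-1-01 1-110- 101-0-
PIs = {--0110, -00-11, -0011-, -01000, -11111, 0-011-, 01-11-, 0101-0, 011-1-, 1--001, 1-1-01, 1-110-, 10-100, 1000-1, 1001-0, 101-0-, 110-10, 1111-1}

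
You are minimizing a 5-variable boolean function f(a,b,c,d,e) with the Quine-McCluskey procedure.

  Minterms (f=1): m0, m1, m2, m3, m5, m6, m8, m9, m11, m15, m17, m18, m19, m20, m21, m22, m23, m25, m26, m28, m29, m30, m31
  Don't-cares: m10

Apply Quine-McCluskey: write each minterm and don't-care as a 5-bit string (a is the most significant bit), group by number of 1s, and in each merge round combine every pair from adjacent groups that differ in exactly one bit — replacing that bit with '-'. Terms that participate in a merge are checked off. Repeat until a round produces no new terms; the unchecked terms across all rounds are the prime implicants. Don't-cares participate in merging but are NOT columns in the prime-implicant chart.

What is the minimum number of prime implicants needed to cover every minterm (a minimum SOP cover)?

Round 0: 00000✓ 00001✓ 00010✓ 00011✓ 00101✓ 00110✓ 01000✓ 01001✓ 01010✓ 01011✓ 01111✓ 10001✓ 10010✓ 10011✓ 10100✓ 10101✓ 10110✓ 10111✓ 11001✓ 11010✓ 11100✓ 11101✓ 11110✓ 11111✓
Round 1: -0001✓ -0010✓ -0011✓ -0101✓ -0110✓ -1001✓ -1010✓ -1111 0-000✓ 0-001✓ 0-010✓ 0-011✓ 00-01✓ 00-10✓ 000-0✓ 000-1✓ 0000-✓ 0001-✓ 01-11 010-0✓ 010-1✓ 0100-✓ 0101-✓ 1-001✓ 1-010✓ 1-100✓ 1-101✓ 1-110✓ 1-111✓ 10-01✓ 10-10✓ 10-11✓ 100-1✓ 1001-✓ 101-0✓ 101-1✓ 1010-✓ 1011-✓ 11-01✓ 11-10✓ 111-0✓ 111-1✓ 1110-✓ 1111-✓
Round 2: --001 --010 -0-01 -0-10 -00-1 -001- 0-0-0✓ 0-0-1✓ 0-00-✓ 0-01-✓ 000--✓ 010--✓ 1--01 1--10 1-1-0✓ 1-1-1✓ 1-10-✓ 1-11-✓ 10--1 10-1- 101--✓ 111--✓
Round 3: 0-0-- 1-1--
PIs = {--001, --010, -0-01, -0-10, -00-1, -001-, -1111, 0-0--, 01-11, 1--01, 1--10, 1-1--, 10--1, 10-1-}
Coverage chart:
  m0: 0-0-- ←essential
  m1: --001,-0-01,-00-1,0-0--
  m2: --010,-0-10,-001-,0-0--
  m3: -00-1,-001-,0-0--
  m5: -0-01 ←essential
  m6: -0-10 ←essential
  m8: 0-0-- ←essential
  m9: --001,0-0--
  m11: 0-0--,01-11
  m15: -1111,01-11
  m17: --001,-0-01,-00-1,1--01,10--1
  m18: --010,-0-10,-001-,1--10,10-1-
  m19: -00-1,-001-,10--1,10-1-
  m20: 1-1-- ←essential
  m21: -0-01,1--01,1-1--,10--1
  m22: -0-10,1--10,1-1--,10-1-
  m23: 1-1--,10--1,10-1-
  m25: --001,1--01
  m26: --010,1--10
  m28: 1-1-- ←essential
  m29: 1--01,1-1--
  m30: 1--10,1-1--
  m31: -1111,1-1--
Essential: -0-01, -0-10, 0-0--, 1-1--
Petrick residual → --001, --010, -00-1, -1111
Min cover (8 terms): c'd'e + c'de' + b'd'e + b'de' + b'c'e + bcde + a'c' + ac

8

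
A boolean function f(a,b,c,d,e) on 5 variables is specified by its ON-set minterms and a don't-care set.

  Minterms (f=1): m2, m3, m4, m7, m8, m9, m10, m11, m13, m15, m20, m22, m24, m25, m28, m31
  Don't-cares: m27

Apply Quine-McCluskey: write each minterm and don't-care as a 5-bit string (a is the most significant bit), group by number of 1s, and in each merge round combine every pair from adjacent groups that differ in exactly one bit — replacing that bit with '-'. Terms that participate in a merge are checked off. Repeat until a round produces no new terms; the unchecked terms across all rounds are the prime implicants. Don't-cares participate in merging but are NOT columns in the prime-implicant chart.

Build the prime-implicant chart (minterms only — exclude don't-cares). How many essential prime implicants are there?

size-2^0 implicants → 00010(✓)  00011(✓)  00100(✓)  00111(✓)  01000(✓)  01001(✓)  01010(✓)  01011(✓)  01101(✓)  01111(✓)  10100(✓)  10110(✓)  11000(✓)  11001(✓)  11011(✓)  11100(✓)  11111(✓)
size-2^1 implicants → -0100  -1000(✓)  -1001(✓)  -1011(✓)  -1111(✓)  0-010(✓)  0-011(✓)  0-111(✓)  00-11(✓)  0001-(✓)  01-01(✓)  01-11(✓)  010-0(✓)  010-1(✓)  0100-(✓)  0101-(✓)  011-1(✓)  1-100  101-0  11-00  11-11(✓)  110-1(✓)  1100-(✓)
size-2^2 implicants → -1-11  -10-1  -100-  0--11  0-01-  01--1  010--
Unchecked terms (primes): -0100, -1-11, -10-1, -100-, 0--11, 0-01-, 01--1, 010--, 1-100, 101-0, 11-00
Minterm coverage:
  m2 ⊆ 0-01- [E]
  m3 ⊆ 0--11,0-01-
  m4 ⊆ -0100 [E]
  m7 ⊆ 0--11 [E]
  m8 ⊆ -100-,010--
  m9 ⊆ -10-1,-100-,01--1,010--
  m10 ⊆ 0-01-,010--
  m11 ⊆ -1-11,-10-1,0--11,0-01-,01--1,010--
  m13 ⊆ 01--1 [E]
  m15 ⊆ -1-11,0--11,01--1
  m20 ⊆ -0100,1-100,101-0
  m22 ⊆ 101-0 [E]
  m24 ⊆ -100-,11-00
  m25 ⊆ -10-1,-100-
  m28 ⊆ 1-100,11-00
  m31 ⊆ -1-11 [E]
E = {-0100, -1-11, 0--11, 0-01-, 01--1, 101-0}

6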